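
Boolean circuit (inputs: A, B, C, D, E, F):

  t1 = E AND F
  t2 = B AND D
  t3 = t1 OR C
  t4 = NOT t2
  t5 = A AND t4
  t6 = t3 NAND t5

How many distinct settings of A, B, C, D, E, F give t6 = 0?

15

t6 = t3 NAND t5 must be 0, so both t3 = 1 and t5 = 1.
Enumerating the 64 input combinations, 15 give t6 = 0 and 49 give t6 = 1.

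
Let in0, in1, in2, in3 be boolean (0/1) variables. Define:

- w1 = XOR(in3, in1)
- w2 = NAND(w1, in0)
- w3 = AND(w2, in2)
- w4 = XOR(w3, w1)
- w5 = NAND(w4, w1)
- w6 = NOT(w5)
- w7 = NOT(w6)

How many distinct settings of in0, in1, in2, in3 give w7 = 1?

w7 = NOT(w6) must be 1, so w6 = 0.
w6 = NOT(w5) must be 0, so w5 = 1.
w5 = NAND(w4, w1) must be 1, so at least one of w4, w1 is 0.
Enumerating the 16 input combinations, 10 give w7 = 1 and 6 give w7 = 0.

10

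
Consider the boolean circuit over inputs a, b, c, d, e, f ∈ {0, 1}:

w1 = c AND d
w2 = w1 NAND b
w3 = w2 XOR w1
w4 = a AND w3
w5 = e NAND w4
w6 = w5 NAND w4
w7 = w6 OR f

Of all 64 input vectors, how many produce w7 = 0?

7

w7 = w6 OR f must be 0, so both w6 = 0 and f = 0.
Enumerating the 64 input combinations, 7 give w7 = 0 and 57 give w7 = 1.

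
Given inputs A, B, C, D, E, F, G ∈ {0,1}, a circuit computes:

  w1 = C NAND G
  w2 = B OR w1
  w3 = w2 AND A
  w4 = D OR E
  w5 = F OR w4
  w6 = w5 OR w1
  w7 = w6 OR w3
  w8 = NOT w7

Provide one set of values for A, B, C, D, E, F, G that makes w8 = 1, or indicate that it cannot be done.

A=1, B=0, C=1, D=0, E=0, F=0, G=1

w8 = NOT w7 must be 1, so w7 = 0.
w7 = w6 OR w3 must be 0, so both w6 = 0 and w3 = 0.
Check with A=1, B=0, C=1, D=0, E=0, F=0, G=1:
w1 = C NAND G = 1 NAND 1 = 0
w2 = B OR w1 = 0 OR 0 = 0
w3 = w2 AND A = 0 AND 1 = 0
w4 = D OR E = 0 OR 0 = 0
w5 = F OR w4 = 0 OR 0 = 0
w6 = w5 OR w1 = 0 OR 0 = 0
w7 = w6 OR w3 = 0 OR 0 = 0
w8 = NOT w7 = NOT 0 = 1
So w8 = 1 as required.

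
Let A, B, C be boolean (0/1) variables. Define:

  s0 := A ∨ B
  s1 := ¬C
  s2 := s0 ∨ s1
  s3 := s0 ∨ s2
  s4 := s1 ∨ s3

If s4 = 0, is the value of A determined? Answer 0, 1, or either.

0

s4 = s1 ∨ s3 must be 0, so both s1 = 0 and s3 = 0.
Every assignment with s4 = 0 has A = 0; there are 1 such assignment(s).
  A=0, B=0, C=1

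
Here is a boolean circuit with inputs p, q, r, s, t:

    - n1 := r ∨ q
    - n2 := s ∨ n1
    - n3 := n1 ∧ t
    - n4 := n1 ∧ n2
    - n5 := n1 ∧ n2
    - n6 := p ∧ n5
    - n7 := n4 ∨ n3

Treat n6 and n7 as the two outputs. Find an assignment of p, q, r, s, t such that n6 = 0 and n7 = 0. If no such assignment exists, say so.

Check with p=0, q=0, r=0, s=0, t=0:
n1 = r ∨ q = 0 ∨ 0 = 0
n2 = s ∨ n1 = 0 ∨ 0 = 0
n3 = n1 ∧ t = 0 ∧ 0 = 0
n4 = n1 ∧ n2 = 0 ∧ 0 = 0
n5 = n1 ∧ n2 = 0 ∧ 0 = 0
n6 = p ∧ n5 = 0 ∧ 0 = 0
n7 = n4 ∨ n3 = 0 ∨ 0 = 0
So n6 = 0 and n7 = 0.

p=0, q=0, r=0, s=0, t=0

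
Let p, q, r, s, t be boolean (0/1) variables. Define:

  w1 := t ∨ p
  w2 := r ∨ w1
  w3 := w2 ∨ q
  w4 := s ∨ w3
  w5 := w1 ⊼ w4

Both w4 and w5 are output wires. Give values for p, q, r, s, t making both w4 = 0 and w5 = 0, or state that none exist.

no solution exists

Across all 32 input combinations, none give both w4 = 0 and w5 = 0.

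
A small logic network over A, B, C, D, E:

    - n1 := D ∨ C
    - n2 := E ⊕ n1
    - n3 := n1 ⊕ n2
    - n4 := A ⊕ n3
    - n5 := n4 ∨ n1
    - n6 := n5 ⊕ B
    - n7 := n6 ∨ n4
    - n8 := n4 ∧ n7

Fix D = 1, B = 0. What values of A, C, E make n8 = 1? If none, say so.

A=1, C=0, E=0

Check with D = 1, B = 0 and A=1, C=0, E=0:
n1 = D ∨ C = 1 ∨ 0 = 1
n2 = E ⊕ n1 = 0 ⊕ 1 = 1
n3 = n1 ⊕ n2 = 1 ⊕ 1 = 0
n4 = A ⊕ n3 = 1 ⊕ 0 = 1
n5 = n4 ∨ n1 = 1 ∨ 1 = 1
n6 = n5 ⊕ B = 1 ⊕ 0 = 1
n7 = n6 ∨ n4 = 1 ∨ 1 = 1
n8 = n4 ∧ n7 = 1 ∧ 1 = 1
So n8 = 1.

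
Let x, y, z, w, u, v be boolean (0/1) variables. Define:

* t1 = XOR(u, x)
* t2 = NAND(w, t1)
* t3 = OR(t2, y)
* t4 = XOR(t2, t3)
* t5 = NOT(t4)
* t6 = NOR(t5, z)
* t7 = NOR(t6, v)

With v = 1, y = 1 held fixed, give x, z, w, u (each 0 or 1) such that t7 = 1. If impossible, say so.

no solution exists

With v = 1, y = 1 fixed, none of the 16 settings of x, z, w, u give t7 = 1.
For example, with x=0, z=0, w=1, u=1:
t1 = XOR(u, x) = XOR(1, 0) = 1
t2 = NAND(w, t1) = NAND(1, 1) = 0
t3 = OR(t2, y) = OR(0, 1) = 1
t4 = XOR(t2, t3) = XOR(0, 1) = 1
t5 = NOT(t4) = NOT 1 = 0
t6 = NOR(t5, z) = NOR(0, 0) = 1
t7 = NOR(t6, v) = NOR(1, 1) = 0
giving t7 = 0 ≠ 1.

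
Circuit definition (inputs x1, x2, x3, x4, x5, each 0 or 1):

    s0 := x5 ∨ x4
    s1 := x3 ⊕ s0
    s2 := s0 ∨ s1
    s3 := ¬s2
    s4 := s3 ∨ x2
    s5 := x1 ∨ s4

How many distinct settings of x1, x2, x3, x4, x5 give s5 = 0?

7

s5 = x1 ∨ s4 must be 0, so both x1 = 0 and s4 = 0.
s4 = s3 ∨ x2 must be 0, so both s3 = 0 and x2 = 0.
Enumerating the 32 input combinations, 7 give s5 = 0 and 25 give s5 = 1.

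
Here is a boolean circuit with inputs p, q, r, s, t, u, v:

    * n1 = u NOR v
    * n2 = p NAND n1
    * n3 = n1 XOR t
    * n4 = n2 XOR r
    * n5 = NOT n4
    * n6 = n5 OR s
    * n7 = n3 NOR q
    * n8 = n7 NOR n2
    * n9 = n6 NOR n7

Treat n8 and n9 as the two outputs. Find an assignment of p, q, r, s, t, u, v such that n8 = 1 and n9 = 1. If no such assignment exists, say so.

p=1 q=1 r=1 s=0 t=0 u=0 v=0

Check with p=1 q=1 r=1 s=0 t=0 u=0 v=0:
n1 = u NOR v = 0 NOR 0 = 1
n2 = p NAND n1 = 1 NAND 1 = 0
n3 = n1 XOR t = 1 XOR 0 = 1
n4 = n2 XOR r = 0 XOR 1 = 1
n5 = NOT n4 = NOT 1 = 0
n6 = n5 OR s = 0 OR 0 = 0
n7 = n3 NOR q = 1 NOR 1 = 0
n8 = n7 NOR n2 = 0 NOR 0 = 1
n9 = n6 NOR n7 = 0 NOR 0 = 1
So n8 = 1 and n9 = 1.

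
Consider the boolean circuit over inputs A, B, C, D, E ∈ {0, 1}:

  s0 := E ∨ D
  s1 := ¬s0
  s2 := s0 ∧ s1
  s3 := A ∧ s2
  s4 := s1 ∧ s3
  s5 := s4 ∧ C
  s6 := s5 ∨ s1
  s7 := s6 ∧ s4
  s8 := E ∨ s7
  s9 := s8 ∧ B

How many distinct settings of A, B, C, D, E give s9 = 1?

8

s9 = s8 ∧ B must be 1, so both s8 = 1 and B = 1.
s8 = E ∨ s7 must be 1, so at least one of E, s7 is 1.
Enumerating the 32 input combinations, 8 give s9 = 1 and 24 give s9 = 0.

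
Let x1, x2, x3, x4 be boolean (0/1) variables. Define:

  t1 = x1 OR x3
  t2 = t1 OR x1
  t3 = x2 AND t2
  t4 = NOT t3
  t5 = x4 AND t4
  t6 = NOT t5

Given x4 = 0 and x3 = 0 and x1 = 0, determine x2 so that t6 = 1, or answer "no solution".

x2=0

Check with x4 = 0 and x3 = 0 and x1 = 0 and x2=0:
t1 = x1 OR x3 = 0 OR 0 = 0
t2 = t1 OR x1 = 0 OR 0 = 0
t3 = x2 AND t2 = 0 AND 0 = 0
t4 = NOT t3 = NOT 0 = 1
t5 = x4 AND t4 = 0 AND 1 = 0
t6 = NOT t5 = NOT 0 = 1
So t6 = 1.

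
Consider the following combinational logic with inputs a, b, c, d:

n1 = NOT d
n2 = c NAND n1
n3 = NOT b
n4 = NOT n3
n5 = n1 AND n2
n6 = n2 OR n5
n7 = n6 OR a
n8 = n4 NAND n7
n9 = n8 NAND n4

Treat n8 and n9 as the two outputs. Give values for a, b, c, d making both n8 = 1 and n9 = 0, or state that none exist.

a=0 b=1 c=1 d=0

Check with a=0 b=1 c=1 d=0:
n1 = NOT d = NOT 0 = 1
n2 = c NAND n1 = 1 NAND 1 = 0
n3 = NOT b = NOT 1 = 0
n4 = NOT n3 = NOT 0 = 1
n5 = n1 AND n2 = 1 AND 0 = 0
n6 = n2 OR n5 = 0 OR 0 = 0
n7 = n6 OR a = 0 OR 0 = 0
n8 = n4 NAND n7 = 1 NAND 0 = 1
n9 = n8 NAND n4 = 1 NAND 1 = 0
So n8 = 1 and n9 = 0.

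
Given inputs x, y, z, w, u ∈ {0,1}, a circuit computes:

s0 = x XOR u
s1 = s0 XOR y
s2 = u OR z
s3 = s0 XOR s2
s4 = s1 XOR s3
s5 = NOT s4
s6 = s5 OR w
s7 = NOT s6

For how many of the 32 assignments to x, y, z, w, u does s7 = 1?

8

s7 = NOT s6 must be 1, so s6 = 0.
s6 = s5 OR w must be 0, so both s5 = 0 and w = 0.
s5 = NOT s4 must be 0, so s4 = 1.
Enumerating the 32 input combinations, 8 give s7 = 1 and 24 give s7 = 0.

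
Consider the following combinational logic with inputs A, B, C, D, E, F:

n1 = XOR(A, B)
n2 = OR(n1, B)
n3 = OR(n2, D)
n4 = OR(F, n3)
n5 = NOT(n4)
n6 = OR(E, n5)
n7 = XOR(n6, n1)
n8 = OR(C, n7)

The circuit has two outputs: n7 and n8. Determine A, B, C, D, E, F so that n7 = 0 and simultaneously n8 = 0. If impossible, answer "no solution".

Check with A=0 B=0 C=0 D=1 E=0 F=1:
n1 = XOR(A, B) = XOR(0, 0) = 0
n2 = OR(n1, B) = OR(0, 0) = 0
n3 = OR(n2, D) = OR(0, 1) = 1
n4 = OR(F, n3) = OR(1, 1) = 1
n5 = NOT(n4) = NOT 1 = 0
n6 = OR(E, n5) = OR(0, 0) = 0
n7 = XOR(n6, n1) = XOR(0, 0) = 0
n8 = OR(C, n7) = OR(0, 0) = 0
So n7 = 0 and n8 = 0.

A=0 B=0 C=0 D=1 E=0 F=1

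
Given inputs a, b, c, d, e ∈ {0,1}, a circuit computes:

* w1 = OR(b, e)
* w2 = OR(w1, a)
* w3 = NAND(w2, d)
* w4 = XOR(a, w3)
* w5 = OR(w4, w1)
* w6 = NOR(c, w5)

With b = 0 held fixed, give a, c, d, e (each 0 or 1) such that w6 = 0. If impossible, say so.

a=1, c=1, d=0, e=0

w6 = NOR(c, w5) must be 0, so at least one of c, w5 is 1.
Check with b = 0 and a=1, c=1, d=0, e=0:
w1 = OR(b, e) = OR(0, 0) = 0
w2 = OR(w1, a) = OR(0, 1) = 1
w3 = NAND(w2, d) = NAND(1, 0) = 1
w4 = XOR(a, w3) = XOR(1, 1) = 0
w5 = OR(w4, w1) = OR(0, 0) = 0
w6 = NOR(c, w5) = NOR(1, 0) = 0
So w6 = 0.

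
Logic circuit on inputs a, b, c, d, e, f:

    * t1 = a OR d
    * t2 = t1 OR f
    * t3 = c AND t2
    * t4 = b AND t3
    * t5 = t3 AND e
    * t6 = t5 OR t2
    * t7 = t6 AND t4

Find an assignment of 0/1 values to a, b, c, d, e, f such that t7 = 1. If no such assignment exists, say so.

Check with a=0, b=1, c=1, d=1, e=0, f=0:
t1 = a OR d = 0 OR 1 = 1
t2 = t1 OR f = 1 OR 0 = 1
t3 = c AND t2 = 1 AND 1 = 1
t4 = b AND t3 = 1 AND 1 = 1
t5 = t3 AND e = 1 AND 0 = 0
t6 = t5 OR t2 = 0 OR 1 = 1
t7 = t6 AND t4 = 1 AND 1 = 1
So t7 = 1 as required.

a=0, b=1, c=1, d=1, e=0, f=0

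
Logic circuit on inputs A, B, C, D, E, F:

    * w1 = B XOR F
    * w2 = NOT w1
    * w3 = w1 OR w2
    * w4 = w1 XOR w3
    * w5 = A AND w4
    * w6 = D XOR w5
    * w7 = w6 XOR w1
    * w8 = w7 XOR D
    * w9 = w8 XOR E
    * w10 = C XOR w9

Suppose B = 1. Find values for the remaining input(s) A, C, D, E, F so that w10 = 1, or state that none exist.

Check with B = 1 and A=0, C=0, D=0, E=1, F=1:
w1 = B XOR F = 1 XOR 1 = 0
w2 = NOT w1 = NOT 0 = 1
w3 = w1 OR w2 = 0 OR 1 = 1
w4 = w1 XOR w3 = 0 XOR 1 = 1
w5 = A AND w4 = 0 AND 1 = 0
w6 = D XOR w5 = 0 XOR 0 = 0
w7 = w6 XOR w1 = 0 XOR 0 = 0
w8 = w7 XOR D = 0 XOR 0 = 0
w9 = w8 XOR E = 0 XOR 1 = 1
w10 = C XOR w9 = 0 XOR 1 = 1
So w10 = 1.

A=0 C=0 D=0 E=1 F=1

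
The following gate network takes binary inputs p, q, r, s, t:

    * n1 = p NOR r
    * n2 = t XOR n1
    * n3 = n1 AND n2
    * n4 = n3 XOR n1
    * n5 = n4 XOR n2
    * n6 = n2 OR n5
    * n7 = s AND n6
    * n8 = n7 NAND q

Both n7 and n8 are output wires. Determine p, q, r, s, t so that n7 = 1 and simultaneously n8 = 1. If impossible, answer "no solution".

Check with p=1 q=0 r=1 s=1 t=1:
n1 = p NOR r = 1 NOR 1 = 0
n2 = t XOR n1 = 1 XOR 0 = 1
n3 = n1 AND n2 = 0 AND 1 = 0
n4 = n3 XOR n1 = 0 XOR 0 = 0
n5 = n4 XOR n2 = 0 XOR 1 = 1
n6 = n2 OR n5 = 1 OR 1 = 1
n7 = s AND n6 = 1 AND 1 = 1
n8 = n7 NAND q = 1 NAND 0 = 1
So n7 = 1 and n8 = 1.

p=1 q=0 r=1 s=1 t=1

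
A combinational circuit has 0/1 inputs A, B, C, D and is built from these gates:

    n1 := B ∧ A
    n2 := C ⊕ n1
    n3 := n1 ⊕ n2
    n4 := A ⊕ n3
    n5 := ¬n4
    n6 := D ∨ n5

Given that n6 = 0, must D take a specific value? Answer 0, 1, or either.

0

n6 = D ∨ n5 must be 0, so both D = 0 and n5 = 0.
n5 = ¬n4 must be 0, so n4 = 1.
Every assignment with n6 = 0 has D = 0; there are 4 such assignment(s).
  A=0, B=0, C=1, D=0
  A=0, B=1, C=1, D=0
  A=1, B=0, C=0, D=0
  A=1, B=1, C=0, D=0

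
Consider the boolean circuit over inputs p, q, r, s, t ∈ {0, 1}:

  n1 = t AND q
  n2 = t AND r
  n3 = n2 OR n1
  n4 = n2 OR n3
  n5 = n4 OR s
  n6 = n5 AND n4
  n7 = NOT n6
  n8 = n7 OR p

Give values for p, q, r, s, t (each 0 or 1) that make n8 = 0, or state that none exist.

n8 = n7 OR p must be 0, so both n7 = 0 and p = 0.
Check with p=0 q=1 r=0 s=1 t=1:
n1 = t AND q = 1 AND 1 = 1
n2 = t AND r = 1 AND 0 = 0
n3 = n2 OR n1 = 0 OR 1 = 1
n4 = n2 OR n3 = 0 OR 1 = 1
n5 = n4 OR s = 1 OR 1 = 1
n6 = n5 AND n4 = 1 AND 1 = 1
n7 = NOT n6 = NOT 1 = 0
n8 = n7 OR p = 0 OR 0 = 0
So n8 = 0 as required.

p=0 q=1 r=0 s=1 t=1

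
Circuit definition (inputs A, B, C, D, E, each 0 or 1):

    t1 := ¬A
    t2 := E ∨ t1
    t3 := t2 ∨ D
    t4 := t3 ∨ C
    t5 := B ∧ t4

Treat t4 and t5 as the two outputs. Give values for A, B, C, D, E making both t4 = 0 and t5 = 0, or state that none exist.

A=1, B=0, C=0, D=0, E=0

Check with A=1, B=0, C=0, D=0, E=0:
t1 = ¬A = ¬1 = 0
t2 = E ∨ t1 = 0 ∨ 0 = 0
t3 = t2 ∨ D = 0 ∨ 0 = 0
t4 = t3 ∨ C = 0 ∨ 0 = 0
t5 = B ∧ t4 = 0 ∧ 0 = 0
So t4 = 0 and t5 = 0.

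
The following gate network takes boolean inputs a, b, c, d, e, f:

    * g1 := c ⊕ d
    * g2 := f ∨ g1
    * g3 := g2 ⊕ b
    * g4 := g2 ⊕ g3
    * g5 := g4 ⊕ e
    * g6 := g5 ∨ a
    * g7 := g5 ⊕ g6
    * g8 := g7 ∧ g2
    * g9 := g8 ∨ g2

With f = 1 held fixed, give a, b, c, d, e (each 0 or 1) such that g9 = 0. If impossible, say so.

With f = 1 fixed, none of the 32 settings of a, b, c, d, e give g9 = 0.
For example, with a=0, b=1, c=1, d=0, e=1:
g1 = c ⊕ d = 1 ⊕ 0 = 1
g2 = f ∨ g1 = 1 ∨ 1 = 1
g3 = g2 ⊕ b = 1 ⊕ 1 = 0
g4 = g2 ⊕ g3 = 1 ⊕ 0 = 1
g5 = g4 ⊕ e = 1 ⊕ 1 = 0
g6 = g5 ∨ a = 0 ∨ 0 = 0
g7 = g5 ⊕ g6 = 0 ⊕ 0 = 0
g8 = g7 ∧ g2 = 0 ∧ 1 = 0
g9 = g8 ∨ g2 = 0 ∨ 1 = 1
giving g9 = 1 ≠ 0.

no solution exists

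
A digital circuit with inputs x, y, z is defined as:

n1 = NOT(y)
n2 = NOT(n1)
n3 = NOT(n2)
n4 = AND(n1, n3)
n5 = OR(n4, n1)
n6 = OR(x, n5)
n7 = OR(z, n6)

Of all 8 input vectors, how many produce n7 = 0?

1

n7 = OR(z, n6) must be 0, so both z = 0 and n6 = 0.
Satisfying assignments:
  x=0, y=1, z=0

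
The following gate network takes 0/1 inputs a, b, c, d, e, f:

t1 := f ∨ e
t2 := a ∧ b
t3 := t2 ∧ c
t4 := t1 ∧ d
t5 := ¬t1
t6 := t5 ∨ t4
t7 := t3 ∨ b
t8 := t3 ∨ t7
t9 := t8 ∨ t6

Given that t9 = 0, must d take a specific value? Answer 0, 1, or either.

t9 = t8 ∨ t6 must be 0, so both t8 = 0 and t6 = 0.
Every assignment with t9 = 0 has d = 0; there are 12 such assignment(s).

0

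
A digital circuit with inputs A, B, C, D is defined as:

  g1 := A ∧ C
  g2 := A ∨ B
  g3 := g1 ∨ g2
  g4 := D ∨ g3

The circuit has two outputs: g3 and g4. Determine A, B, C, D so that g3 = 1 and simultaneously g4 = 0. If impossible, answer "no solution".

no solution exists

Across all 16 input combinations, none give both g3 = 1 and g4 = 0.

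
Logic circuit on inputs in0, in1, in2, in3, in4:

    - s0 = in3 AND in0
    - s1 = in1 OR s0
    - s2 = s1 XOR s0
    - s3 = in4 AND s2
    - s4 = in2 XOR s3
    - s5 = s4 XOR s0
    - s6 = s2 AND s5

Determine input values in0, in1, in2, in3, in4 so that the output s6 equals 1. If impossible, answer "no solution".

s6 = s2 AND s5 must be 1, so both s2 = 1 and s5 = 1.
Check with in0=0, in1=1, in2=0, in3=0, in4=1:
s0 = in3 AND in0 = 0 AND 0 = 0
s1 = in1 OR s0 = 1 OR 0 = 1
s2 = s1 XOR s0 = 1 XOR 0 = 1
s3 = in4 AND s2 = 1 AND 1 = 1
s4 = in2 XOR s3 = 0 XOR 1 = 1
s5 = s4 XOR s0 = 1 XOR 0 = 1
s6 = s2 AND s5 = 1 AND 1 = 1
So s6 = 1 as required.

in0=0, in1=1, in2=0, in3=0, in4=1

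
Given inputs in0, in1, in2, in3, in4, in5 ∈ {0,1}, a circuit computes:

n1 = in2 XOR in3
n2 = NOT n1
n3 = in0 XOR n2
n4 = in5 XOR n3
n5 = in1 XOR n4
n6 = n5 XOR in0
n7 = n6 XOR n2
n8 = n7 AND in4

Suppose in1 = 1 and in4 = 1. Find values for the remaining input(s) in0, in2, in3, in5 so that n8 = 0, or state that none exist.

in0=1, in2=1, in3=0, in5=1

n8 = n7 AND in4 must be 0, so at least one of n7, in4 is 0.
Check with in1 = 1 and in4 = 1 and in0=1, in2=1, in3=0, in5=1:
n1 = in2 XOR in3 = 1 XOR 0 = 1
n2 = NOT n1 = NOT 1 = 0
n3 = in0 XOR n2 = 1 XOR 0 = 1
n4 = in5 XOR n3 = 1 XOR 1 = 0
n5 = in1 XOR n4 = 1 XOR 0 = 1
n6 = n5 XOR in0 = 1 XOR 1 = 0
n7 = n6 XOR n2 = 0 XOR 0 = 0
n8 = n7 AND in4 = 0 AND 1 = 0
So n8 = 0.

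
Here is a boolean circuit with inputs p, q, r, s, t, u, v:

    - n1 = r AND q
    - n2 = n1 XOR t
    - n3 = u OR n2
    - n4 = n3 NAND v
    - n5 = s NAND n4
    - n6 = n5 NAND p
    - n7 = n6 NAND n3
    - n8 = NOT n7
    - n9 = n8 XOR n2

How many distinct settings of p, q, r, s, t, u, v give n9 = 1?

44

n9 = n8 XOR n2 must be 1, so n8 and n2 differ.
Enumerating the 128 input combinations, 44 give n9 = 1 and 84 give n9 = 0.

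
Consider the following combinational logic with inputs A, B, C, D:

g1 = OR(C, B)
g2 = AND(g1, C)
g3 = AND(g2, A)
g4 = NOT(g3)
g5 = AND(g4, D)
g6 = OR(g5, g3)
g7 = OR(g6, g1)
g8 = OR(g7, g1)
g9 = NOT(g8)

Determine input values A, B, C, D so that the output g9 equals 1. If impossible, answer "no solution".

g9 = NOT(g8) must be 1, so g8 = 0.
Check with A=1, B=0, C=0, D=0:
g1 = OR(C, B) = OR(0, 0) = 0
g2 = AND(g1, C) = AND(0, 0) = 0
g3 = AND(g2, A) = AND(0, 1) = 0
g4 = NOT(g3) = NOT 0 = 1
g5 = AND(g4, D) = AND(1, 0) = 0
g6 = OR(g5, g3) = OR(0, 0) = 0
g7 = OR(g6, g1) = OR(0, 0) = 0
g8 = OR(g7, g1) = OR(0, 0) = 0
g9 = NOT(g8) = NOT 0 = 1
So g9 = 1 as required.

A=1, B=0, C=0, D=0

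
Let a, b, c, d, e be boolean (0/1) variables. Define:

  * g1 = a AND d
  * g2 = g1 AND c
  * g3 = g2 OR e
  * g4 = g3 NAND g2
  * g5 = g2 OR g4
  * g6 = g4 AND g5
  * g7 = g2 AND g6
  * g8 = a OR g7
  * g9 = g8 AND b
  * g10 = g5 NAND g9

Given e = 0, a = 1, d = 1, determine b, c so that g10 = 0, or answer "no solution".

b=1, c=0

g10 = g5 NAND g9 must be 0, so both g5 = 1 and g9 = 1.
g5 = g2 OR g4 must be 1, so at least one of g2, g4 is 1.
Check with e = 0, a = 1, d = 1 and b=1, c=0:
g1 = a AND d = 1 AND 1 = 1
g2 = g1 AND c = 1 AND 0 = 0
g3 = g2 OR e = 0 OR 0 = 0
g4 = g3 NAND g2 = 0 NAND 0 = 1
g5 = g2 OR g4 = 0 OR 1 = 1
g6 = g4 AND g5 = 1 AND 1 = 1
g7 = g2 AND g6 = 0 AND 1 = 0
g8 = a OR g7 = 1 OR 0 = 1
g9 = g8 AND b = 1 AND 1 = 1
g10 = g5 NAND g9 = 1 NAND 1 = 0
So g10 = 0.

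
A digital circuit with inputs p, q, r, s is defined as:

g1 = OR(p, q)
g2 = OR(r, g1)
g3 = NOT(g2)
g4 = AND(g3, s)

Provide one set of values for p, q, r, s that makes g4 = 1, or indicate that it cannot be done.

p=0, q=0, r=0, s=1

Check with p=0, q=0, r=0, s=1:
g1 = OR(p, q) = OR(0, 0) = 0
g2 = OR(r, g1) = OR(0, 0) = 0
g3 = NOT(g2) = NOT 0 = 1
g4 = AND(g3, s) = AND(1, 1) = 1
So g4 = 1 as required.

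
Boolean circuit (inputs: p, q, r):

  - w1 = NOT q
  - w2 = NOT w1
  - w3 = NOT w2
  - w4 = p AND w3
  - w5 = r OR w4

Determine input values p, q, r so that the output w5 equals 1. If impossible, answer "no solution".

p=1, q=0, r=0

w5 = r OR w4 must be 1, so at least one of r, w4 is 1.
Check with p=1, q=0, r=0:
w1 = NOT q = NOT 0 = 1
w2 = NOT w1 = NOT 1 = 0
w3 = NOT w2 = NOT 0 = 1
w4 = p AND w3 = 1 AND 1 = 1
w5 = r OR w4 = 0 OR 1 = 1
So w5 = 1 as required.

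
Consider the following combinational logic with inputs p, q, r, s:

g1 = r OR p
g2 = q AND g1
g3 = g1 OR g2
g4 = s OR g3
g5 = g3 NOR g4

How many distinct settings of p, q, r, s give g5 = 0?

14

g5 = g3 NOR g4 must be 0, so at least one of g3, g4 is 1.
Enumerating the 16 input combinations, 14 give g5 = 0 and 2 give g5 = 1.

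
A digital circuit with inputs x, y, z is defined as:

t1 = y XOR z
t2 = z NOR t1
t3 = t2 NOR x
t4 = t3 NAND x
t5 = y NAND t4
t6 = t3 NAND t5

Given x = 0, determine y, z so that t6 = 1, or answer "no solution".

Check with x = 0 and y=1, z=0:
t1 = y XOR z = 1 XOR 0 = 1
t2 = z NOR t1 = 0 NOR 1 = 0
t3 = t2 NOR x = 0 NOR 0 = 1
t4 = t3 NAND x = 1 NAND 0 = 1
t5 = y NAND t4 = 1 NAND 1 = 0
t6 = t3 NAND t5 = 1 NAND 0 = 1
So t6 = 1.

y=1, z=0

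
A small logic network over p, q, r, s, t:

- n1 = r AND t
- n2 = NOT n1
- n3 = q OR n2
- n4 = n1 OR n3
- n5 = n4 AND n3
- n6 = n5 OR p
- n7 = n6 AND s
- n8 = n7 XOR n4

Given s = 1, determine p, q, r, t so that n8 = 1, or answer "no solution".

p=0, q=0, r=1, t=1

n8 = n7 XOR n4 must be 1, so n7 and n4 differ.
Check with s = 1 and p=0, q=0, r=1, t=1:
n1 = r AND t = 1 AND 1 = 1
n2 = NOT n1 = NOT 1 = 0
n3 = q OR n2 = 0 OR 0 = 0
n4 = n1 OR n3 = 1 OR 0 = 1
n5 = n4 AND n3 = 1 AND 0 = 0
n6 = n5 OR p = 0 OR 0 = 0
n7 = n6 AND s = 0 AND 1 = 0
n8 = n7 XOR n4 = 0 XOR 1 = 1
So n8 = 1.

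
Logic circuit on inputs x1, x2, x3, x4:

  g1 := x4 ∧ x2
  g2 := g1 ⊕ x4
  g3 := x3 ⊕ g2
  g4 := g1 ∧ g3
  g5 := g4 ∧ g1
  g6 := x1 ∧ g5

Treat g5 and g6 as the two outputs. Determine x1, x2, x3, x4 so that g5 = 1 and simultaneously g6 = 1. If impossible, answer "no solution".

x1=1, x2=1, x3=1, x4=1

Check with x1=1, x2=1, x3=1, x4=1:
g1 = x4 ∧ x2 = 1 ∧ 1 = 1
g2 = g1 ⊕ x4 = 1 ⊕ 1 = 0
g3 = x3 ⊕ g2 = 1 ⊕ 0 = 1
g4 = g1 ∧ g3 = 1 ∧ 1 = 1
g5 = g4 ∧ g1 = 1 ∧ 1 = 1
g6 = x1 ∧ g5 = 1 ∧ 1 = 1
So g5 = 1 and g6 = 1.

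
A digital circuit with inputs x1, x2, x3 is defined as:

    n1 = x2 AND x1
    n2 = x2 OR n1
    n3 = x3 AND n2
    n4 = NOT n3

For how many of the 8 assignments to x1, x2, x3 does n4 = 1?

6

n4 = NOT n3 must be 1, so n3 = 0.
n3 = x3 AND n2 must be 0, so at least one of x3, n2 is 0.
Satisfying assignments:
  x1=0, x2=0, x3=0
  x1=0, x2=0, x3=1
  x1=0, x2=1, x3=0
  x1=1, x2=0, x3=0
  x1=1, x2=0, x3=1
  x1=1, x2=1, x3=0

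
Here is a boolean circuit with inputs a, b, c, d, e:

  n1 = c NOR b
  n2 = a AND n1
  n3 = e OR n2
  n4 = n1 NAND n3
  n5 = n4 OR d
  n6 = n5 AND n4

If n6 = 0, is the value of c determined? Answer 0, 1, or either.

0

n6 = n5 AND n4 must be 0, so at least one of n5, n4 is 0.
Every assignment with n6 = 0 has c = 0; there are 6 such assignment(s).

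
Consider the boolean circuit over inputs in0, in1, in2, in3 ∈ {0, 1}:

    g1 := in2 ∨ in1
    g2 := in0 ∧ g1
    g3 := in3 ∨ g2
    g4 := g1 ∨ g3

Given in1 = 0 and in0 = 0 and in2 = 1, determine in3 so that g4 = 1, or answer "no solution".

in3=1

g4 = g1 ∨ g3 must be 1, so at least one of g1, g3 is 1.
Check with in1 = 0 and in0 = 0 and in2 = 1 and in3=1:
g1 = in2 ∨ in1 = 1 ∨ 0 = 1
g2 = in0 ∧ g1 = 0 ∧ 1 = 0
g3 = in3 ∨ g2 = 1 ∨ 0 = 1
g4 = g1 ∨ g3 = 1 ∨ 1 = 1
So g4 = 1.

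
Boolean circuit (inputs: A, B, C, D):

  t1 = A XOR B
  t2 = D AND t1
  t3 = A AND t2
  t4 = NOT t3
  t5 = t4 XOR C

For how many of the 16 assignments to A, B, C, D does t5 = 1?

8

t5 = t4 XOR C must be 1, so t4 and C differ.
Enumerating the 16 input combinations, 8 give t5 = 1 and 8 give t5 = 0.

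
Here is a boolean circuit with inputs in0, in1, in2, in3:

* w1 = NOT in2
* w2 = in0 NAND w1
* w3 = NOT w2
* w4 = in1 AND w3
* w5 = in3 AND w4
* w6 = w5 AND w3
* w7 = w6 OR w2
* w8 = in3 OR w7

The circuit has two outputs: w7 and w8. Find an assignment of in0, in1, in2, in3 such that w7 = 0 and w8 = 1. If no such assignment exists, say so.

Check with in0=1, in1=0, in2=0, in3=1:
w1 = NOT in2 = NOT 0 = 1
w2 = in0 NAND w1 = 1 NAND 1 = 0
w3 = NOT w2 = NOT 0 = 1
w4 = in1 AND w3 = 0 AND 1 = 0
w5 = in3 AND w4 = 1 AND 0 = 0
w6 = w5 AND w3 = 0 AND 1 = 0
w7 = w6 OR w2 = 0 OR 0 = 0
w8 = in3 OR w7 = 1 OR 0 = 1
So w7 = 0 and w8 = 1.

in0=1, in1=0, in2=0, in3=1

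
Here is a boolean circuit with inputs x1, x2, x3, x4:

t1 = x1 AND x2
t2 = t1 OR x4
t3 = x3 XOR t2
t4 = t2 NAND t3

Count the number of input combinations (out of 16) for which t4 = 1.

11

t4 = t2 NAND t3 must be 1, so at least one of t2, t3 is 0.
Enumerating the 16 input combinations, 11 give t4 = 1 and 5 give t4 = 0.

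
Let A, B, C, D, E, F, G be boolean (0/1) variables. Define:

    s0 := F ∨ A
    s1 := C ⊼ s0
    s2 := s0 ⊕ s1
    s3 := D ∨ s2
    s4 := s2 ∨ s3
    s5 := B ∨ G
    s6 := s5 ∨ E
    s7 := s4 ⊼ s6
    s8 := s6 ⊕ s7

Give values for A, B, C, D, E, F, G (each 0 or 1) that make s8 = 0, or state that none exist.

A=1, B=0, C=0, D=0, E=1, F=1, G=0

Check with A=1, B=0, C=0, D=0, E=1, F=1, G=0:
s0 = F ∨ A = 1 ∨ 1 = 1
s1 = C ⊼ s0 = 0 ⊼ 1 = 1
s2 = s0 ⊕ s1 = 1 ⊕ 1 = 0
s3 = D ∨ s2 = 0 ∨ 0 = 0
s4 = s2 ∨ s3 = 0 ∨ 0 = 0
s5 = B ∨ G = 0 ∨ 0 = 0
s6 = s5 ∨ E = 0 ∨ 1 = 1
s7 = s4 ⊼ s6 = 0 ⊼ 1 = 1
s8 = s6 ⊕ s7 = 1 ⊕ 1 = 0
So s8 = 0 as required.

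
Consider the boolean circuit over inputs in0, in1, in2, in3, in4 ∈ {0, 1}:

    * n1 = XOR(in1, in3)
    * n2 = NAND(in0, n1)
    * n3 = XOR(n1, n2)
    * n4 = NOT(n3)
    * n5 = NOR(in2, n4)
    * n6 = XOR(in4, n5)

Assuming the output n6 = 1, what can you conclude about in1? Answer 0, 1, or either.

either

Both values of in1 occur among assignments with n6 = 1:
  in1=0: in0=0, in1=0, in2=0, in3=0, in4=0
  in1=1: in0=0, in1=1, in2=0, in3=0, in4=1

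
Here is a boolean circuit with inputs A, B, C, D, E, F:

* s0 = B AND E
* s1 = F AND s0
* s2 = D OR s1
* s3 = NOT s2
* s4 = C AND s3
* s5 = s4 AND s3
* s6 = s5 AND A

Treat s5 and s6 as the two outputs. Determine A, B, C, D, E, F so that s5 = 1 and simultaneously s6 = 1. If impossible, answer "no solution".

A=1 B=1 C=1 D=0 E=0 F=1

Check with A=1 B=1 C=1 D=0 E=0 F=1:
s0 = B AND E = 1 AND 0 = 0
s1 = F AND s0 = 1 AND 0 = 0
s2 = D OR s1 = 0 OR 0 = 0
s3 = NOT s2 = NOT 0 = 1
s4 = C AND s3 = 1 AND 1 = 1
s5 = s4 AND s3 = 1 AND 1 = 1
s6 = s5 AND A = 1 AND 1 = 1
So s5 = 1 and s6 = 1.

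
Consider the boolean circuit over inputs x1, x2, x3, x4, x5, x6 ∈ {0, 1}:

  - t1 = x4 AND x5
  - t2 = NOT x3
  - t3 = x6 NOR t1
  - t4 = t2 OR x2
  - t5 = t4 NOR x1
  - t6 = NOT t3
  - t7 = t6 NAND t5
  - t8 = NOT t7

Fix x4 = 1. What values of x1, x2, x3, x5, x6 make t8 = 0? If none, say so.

x1=0, x2=1, x3=0, x5=0, x6=1

Check with x4 = 1 and x1=0, x2=1, x3=0, x5=0, x6=1:
t1 = x4 AND x5 = 1 AND 0 = 0
t2 = NOT x3 = NOT 0 = 1
t3 = x6 NOR t1 = 1 NOR 0 = 0
t4 = t2 OR x2 = 1 OR 1 = 1
t5 = t4 NOR x1 = 1 NOR 0 = 0
t6 = NOT t3 = NOT 0 = 1
t7 = t6 NAND t5 = 1 NAND 0 = 1
t8 = NOT t7 = NOT 1 = 0
So t8 = 0.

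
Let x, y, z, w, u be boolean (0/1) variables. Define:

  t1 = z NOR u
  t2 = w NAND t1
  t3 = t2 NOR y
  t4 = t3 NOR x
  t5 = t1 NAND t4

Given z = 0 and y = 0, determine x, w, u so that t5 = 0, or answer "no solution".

x=0, w=0, u=0

t5 = t1 NAND t4 must be 0, so both t1 = 1 and t4 = 1.
Check with z = 0 and y = 0 and x=0, w=0, u=0:
t1 = z NOR u = 0 NOR 0 = 1
t2 = w NAND t1 = 0 NAND 1 = 1
t3 = t2 NOR y = 1 NOR 0 = 0
t4 = t3 NOR x = 0 NOR 0 = 1
t5 = t1 NAND t4 = 1 NAND 1 = 0
So t5 = 0.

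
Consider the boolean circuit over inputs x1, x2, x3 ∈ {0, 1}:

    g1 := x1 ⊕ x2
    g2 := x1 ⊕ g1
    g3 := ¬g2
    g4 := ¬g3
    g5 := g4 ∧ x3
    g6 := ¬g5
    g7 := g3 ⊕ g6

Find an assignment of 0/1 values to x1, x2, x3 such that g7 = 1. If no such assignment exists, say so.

g7 = g3 ⊕ g6 must be 1, so g3 and g6 differ.
Check with x1=0, x2=1, x3=0:
g1 = x1 ⊕ x2 = 0 ⊕ 1 = 1
g2 = x1 ⊕ g1 = 0 ⊕ 1 = 1
g3 = ¬g2 = ¬1 = 0
g4 = ¬g3 = ¬0 = 1
g5 = g4 ∧ x3 = 1 ∧ 0 = 0
g6 = ¬g5 = ¬0 = 1
g7 = g3 ⊕ g6 = 0 ⊕ 1 = 1
So g7 = 1 as required.

x1=0, x2=1, x3=0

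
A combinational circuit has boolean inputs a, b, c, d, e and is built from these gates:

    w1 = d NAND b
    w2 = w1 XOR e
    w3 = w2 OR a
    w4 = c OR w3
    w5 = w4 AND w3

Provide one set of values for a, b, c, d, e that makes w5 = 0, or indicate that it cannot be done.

a=0, b=1, c=0, d=0, e=1

w5 = w4 AND w3 must be 0, so at least one of w4, w3 is 0.
Check with a=0, b=1, c=0, d=0, e=1:
w1 = d NAND b = 0 NAND 1 = 1
w2 = w1 XOR e = 1 XOR 1 = 0
w3 = w2 OR a = 0 OR 0 = 0
w4 = c OR w3 = 0 OR 0 = 0
w5 = w4 AND w3 = 0 AND 0 = 0
So w5 = 0 as required.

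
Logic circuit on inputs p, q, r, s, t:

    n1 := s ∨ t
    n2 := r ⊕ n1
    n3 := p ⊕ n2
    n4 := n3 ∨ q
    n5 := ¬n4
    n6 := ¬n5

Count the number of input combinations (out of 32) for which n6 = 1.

n6 = ¬n5 must be 1, so n5 = 0.
n5 = ¬n4 must be 0, so n4 = 1.
n4 = n3 ∨ q must be 1, so at least one of n3, q is 1.
Enumerating the 32 input combinations, 24 give n6 = 1 and 8 give n6 = 0.

24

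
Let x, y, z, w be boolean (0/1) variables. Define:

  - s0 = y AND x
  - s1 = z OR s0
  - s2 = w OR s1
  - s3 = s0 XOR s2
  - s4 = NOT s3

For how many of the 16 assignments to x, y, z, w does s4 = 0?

9

s4 = NOT s3 must be 0, so s3 = 1.
Enumerating the 16 input combinations, 9 give s4 = 0 and 7 give s4 = 1.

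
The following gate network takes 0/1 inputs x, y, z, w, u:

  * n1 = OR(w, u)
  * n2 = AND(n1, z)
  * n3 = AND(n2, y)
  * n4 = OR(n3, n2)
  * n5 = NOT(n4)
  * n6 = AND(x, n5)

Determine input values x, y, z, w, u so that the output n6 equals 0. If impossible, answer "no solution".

n6 = AND(x, n5) must be 0, so at least one of x, n5 is 0.
Check with x=0, y=1, z=1, w=1, u=0:
n1 = OR(w, u) = OR(1, 0) = 1
n2 = AND(n1, z) = AND(1, 1) = 1
n3 = AND(n2, y) = AND(1, 1) = 1
n4 = OR(n3, n2) = OR(1, 1) = 1
n5 = NOT(n4) = NOT 1 = 0
n6 = AND(x, n5) = AND(0, 0) = 0
So n6 = 0 as required.

x=0, y=1, z=1, w=1, u=0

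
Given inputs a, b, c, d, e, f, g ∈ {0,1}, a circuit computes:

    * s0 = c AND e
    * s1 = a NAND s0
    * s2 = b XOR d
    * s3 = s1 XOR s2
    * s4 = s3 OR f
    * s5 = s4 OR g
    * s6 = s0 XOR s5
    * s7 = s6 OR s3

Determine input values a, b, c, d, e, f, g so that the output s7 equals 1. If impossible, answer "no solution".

s7 = s6 OR s3 must be 1, so at least one of s6, s3 is 1.
Check with a=1, b=0, c=0, d=0, e=0, f=1, g=0:
s0 = c AND e = 0 AND 0 = 0
s1 = a NAND s0 = 1 NAND 0 = 1
s2 = b XOR d = 0 XOR 0 = 0
s3 = s1 XOR s2 = 1 XOR 0 = 1
s4 = s3 OR f = 1 OR 1 = 1
s5 = s4 OR g = 1 OR 0 = 1
s6 = s0 XOR s5 = 0 XOR 1 = 1
s7 = s6 OR s3 = 1 OR 1 = 1
So s7 = 1 as required.

a=1, b=0, c=0, d=0, e=0, f=1, g=0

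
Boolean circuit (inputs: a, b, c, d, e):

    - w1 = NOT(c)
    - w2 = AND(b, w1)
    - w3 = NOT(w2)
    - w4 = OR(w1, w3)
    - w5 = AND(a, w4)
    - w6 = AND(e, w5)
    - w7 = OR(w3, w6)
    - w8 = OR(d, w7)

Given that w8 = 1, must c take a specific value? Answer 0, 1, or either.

either

Both values of c occur among assignments with w8 = 1:
  c=0: a=0, b=0, c=0, d=0, e=0
  c=1: a=0, b=0, c=1, d=0, e=0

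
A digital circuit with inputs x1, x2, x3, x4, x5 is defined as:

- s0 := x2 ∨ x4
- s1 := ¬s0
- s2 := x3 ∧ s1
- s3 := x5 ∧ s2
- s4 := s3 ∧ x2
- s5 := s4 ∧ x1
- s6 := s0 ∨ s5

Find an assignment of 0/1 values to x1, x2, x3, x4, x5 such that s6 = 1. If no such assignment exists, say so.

x1=0 x2=1 x3=0 x4=1 x5=0

s6 = s0 ∨ s5 must be 1, so at least one of s0, s5 is 1.
Check with x1=0 x2=1 x3=0 x4=1 x5=0:
s0 = x2 ∨ x4 = 1 ∨ 1 = 1
s1 = ¬s0 = ¬1 = 0
s2 = x3 ∧ s1 = 0 ∧ 0 = 0
s3 = x5 ∧ s2 = 0 ∧ 0 = 0
s4 = s3 ∧ x2 = 0 ∧ 1 = 0
s5 = s4 ∧ x1 = 0 ∧ 0 = 0
s6 = s0 ∨ s5 = 1 ∨ 0 = 1
So s6 = 1 as required.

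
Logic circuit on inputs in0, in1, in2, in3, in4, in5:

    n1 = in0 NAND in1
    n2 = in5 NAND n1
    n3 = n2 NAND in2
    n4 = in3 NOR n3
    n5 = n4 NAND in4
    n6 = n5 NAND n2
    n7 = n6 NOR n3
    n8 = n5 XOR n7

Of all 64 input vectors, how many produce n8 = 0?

n8 = n5 XOR n7 must be 0, so n5 and n7 are equal.
Enumerating the 64 input combinations, 20 give n8 = 0 and 44 give n8 = 1.

20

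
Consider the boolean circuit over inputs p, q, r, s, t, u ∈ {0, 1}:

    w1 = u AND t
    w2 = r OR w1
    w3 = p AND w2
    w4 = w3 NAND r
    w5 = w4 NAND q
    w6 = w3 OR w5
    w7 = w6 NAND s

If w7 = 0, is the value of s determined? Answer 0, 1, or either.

1

w7 = w6 NAND s must be 0, so both w6 = 1 and s = 1.
w6 = w3 OR w5 must be 1, so at least one of w3, w5 is 1.
Every assignment with w7 = 0 has s = 1; there are 21 such assignment(s).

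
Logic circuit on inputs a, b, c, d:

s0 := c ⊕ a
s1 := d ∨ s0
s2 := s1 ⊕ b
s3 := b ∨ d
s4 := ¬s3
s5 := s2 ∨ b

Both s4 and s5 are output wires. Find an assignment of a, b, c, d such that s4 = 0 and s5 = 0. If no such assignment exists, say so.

Across all 16 input combinations, none give both s4 = 0 and s5 = 0.

no solution exists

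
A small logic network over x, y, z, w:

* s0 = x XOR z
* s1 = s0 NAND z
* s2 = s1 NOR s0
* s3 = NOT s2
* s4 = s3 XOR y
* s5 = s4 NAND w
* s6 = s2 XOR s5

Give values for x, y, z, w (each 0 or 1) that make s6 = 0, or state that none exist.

Check with x=1, y=0, z=1, w=1:
s0 = x XOR z = 1 XOR 1 = 0
s1 = s0 NAND z = 0 NAND 1 = 1
s2 = s1 NOR s0 = 1 NOR 0 = 0
s3 = NOT s2 = NOT 0 = 1
s4 = s3 XOR y = 1 XOR 0 = 1
s5 = s4 NAND w = 1 NAND 1 = 0
s6 = s2 XOR s5 = 0 XOR 0 = 0
So s6 = 0 as required.

x=1, y=0, z=1, w=1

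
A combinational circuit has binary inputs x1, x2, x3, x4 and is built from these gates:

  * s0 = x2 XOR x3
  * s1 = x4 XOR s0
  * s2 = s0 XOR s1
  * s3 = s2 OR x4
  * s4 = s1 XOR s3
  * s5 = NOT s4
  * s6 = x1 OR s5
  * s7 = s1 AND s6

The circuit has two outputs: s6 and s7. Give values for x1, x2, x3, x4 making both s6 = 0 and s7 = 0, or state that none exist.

Check with x1=0, x2=1, x3=0, x4=0:
s0 = x2 XOR x3 = 1 XOR 0 = 1
s1 = x4 XOR s0 = 0 XOR 1 = 1
s2 = s0 XOR s1 = 1 XOR 1 = 0
s3 = s2 OR x4 = 0 OR 0 = 0
s4 = s1 XOR s3 = 1 XOR 0 = 1
s5 = NOT s4 = NOT 1 = 0
s6 = x1 OR s5 = 0 OR 0 = 0
s7 = s1 AND s6 = 1 AND 0 = 0
So s6 = 0 and s7 = 0.

x1=0, x2=1, x3=0, x4=0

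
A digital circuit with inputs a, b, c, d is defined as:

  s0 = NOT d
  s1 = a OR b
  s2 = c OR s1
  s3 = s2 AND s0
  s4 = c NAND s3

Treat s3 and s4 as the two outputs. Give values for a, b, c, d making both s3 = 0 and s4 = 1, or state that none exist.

Check with a=1, b=0, c=1, d=1:
s0 = NOT d = NOT 1 = 0
s1 = a OR b = 1 OR 0 = 1
s2 = c OR s1 = 1 OR 1 = 1
s3 = s2 AND s0 = 1 AND 0 = 0
s4 = c NAND s3 = 1 NAND 0 = 1
So s3 = 0 and s4 = 1.

a=1, b=0, c=1, d=1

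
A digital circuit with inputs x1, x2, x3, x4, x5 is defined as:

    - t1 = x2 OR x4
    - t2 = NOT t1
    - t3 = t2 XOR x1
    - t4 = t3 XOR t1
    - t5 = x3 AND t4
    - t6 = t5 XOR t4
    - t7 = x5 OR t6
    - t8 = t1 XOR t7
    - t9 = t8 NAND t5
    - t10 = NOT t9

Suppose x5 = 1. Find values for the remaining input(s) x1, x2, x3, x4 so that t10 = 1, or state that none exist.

x1=0 x2=0 x3=1 x4=0

t10 = NOT t9 must be 1, so t9 = 0.
t9 = t8 NAND t5 must be 0, so both t8 = 1 and t5 = 1.
Check with x5 = 1 and x1=0, x2=0, x3=1, x4=0:
t1 = x2 OR x4 = 0 OR 0 = 0
t2 = NOT t1 = NOT 0 = 1
t3 = t2 XOR x1 = 1 XOR 0 = 1
t4 = t3 XOR t1 = 1 XOR 0 = 1
t5 = x3 AND t4 = 1 AND 1 = 1
t6 = t5 XOR t4 = 1 XOR 1 = 0
t7 = x5 OR t6 = 1 OR 0 = 1
t8 = t1 XOR t7 = 0 XOR 1 = 1
t9 = t8 NAND t5 = 1 NAND 1 = 0
t10 = NOT t9 = NOT 0 = 1
So t10 = 1.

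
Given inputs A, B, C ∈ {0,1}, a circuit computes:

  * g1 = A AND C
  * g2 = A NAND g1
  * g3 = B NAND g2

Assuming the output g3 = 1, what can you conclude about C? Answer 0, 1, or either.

Both values of C occur among assignments with g3 = 1:
  C=0: A=0, B=0, C=0
  C=1: A=0, B=0, C=1

either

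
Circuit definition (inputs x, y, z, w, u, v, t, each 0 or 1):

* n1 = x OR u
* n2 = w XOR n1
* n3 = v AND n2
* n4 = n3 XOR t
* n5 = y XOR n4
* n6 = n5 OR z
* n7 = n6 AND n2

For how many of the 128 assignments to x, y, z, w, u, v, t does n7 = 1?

48

n7 = n6 AND n2 must be 1, so both n6 = 1 and n2 = 1.
Enumerating the 128 input combinations, 48 give n7 = 1 and 80 give n7 = 0.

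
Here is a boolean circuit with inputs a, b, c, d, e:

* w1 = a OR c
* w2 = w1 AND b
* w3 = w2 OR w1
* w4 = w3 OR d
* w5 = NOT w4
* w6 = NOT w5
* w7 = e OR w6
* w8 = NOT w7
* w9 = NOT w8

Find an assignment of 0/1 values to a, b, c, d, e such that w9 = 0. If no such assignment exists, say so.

Check with a=0 b=1 c=0 d=0 e=0:
w1 = a OR c = 0 OR 0 = 0
w2 = w1 AND b = 0 AND 1 = 0
w3 = w2 OR w1 = 0 OR 0 = 0
w4 = w3 OR d = 0 OR 0 = 0
w5 = NOT w4 = NOT 0 = 1
w6 = NOT w5 = NOT 1 = 0
w7 = e OR w6 = 0 OR 0 = 0
w8 = NOT w7 = NOT 0 = 1
w9 = NOT w8 = NOT 1 = 0
So w9 = 0 as required.

a=0 b=1 c=0 d=0 e=0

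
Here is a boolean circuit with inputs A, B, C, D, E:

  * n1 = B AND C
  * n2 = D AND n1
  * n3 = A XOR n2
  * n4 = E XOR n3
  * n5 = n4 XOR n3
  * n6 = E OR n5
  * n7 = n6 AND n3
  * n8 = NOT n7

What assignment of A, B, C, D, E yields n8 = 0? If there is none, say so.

Check with A=1, B=0, C=0, D=1, E=1:
n1 = B AND C = 0 AND 0 = 0
n2 = D AND n1 = 1 AND 0 = 0
n3 = A XOR n2 = 1 XOR 0 = 1
n4 = E XOR n3 = 1 XOR 1 = 0
n5 = n4 XOR n3 = 0 XOR 1 = 1
n6 = E OR n5 = 1 OR 1 = 1
n7 = n6 AND n3 = 1 AND 1 = 1
n8 = NOT n7 = NOT 1 = 0
So n8 = 0 as required.

A=1, B=0, C=0, D=1, E=1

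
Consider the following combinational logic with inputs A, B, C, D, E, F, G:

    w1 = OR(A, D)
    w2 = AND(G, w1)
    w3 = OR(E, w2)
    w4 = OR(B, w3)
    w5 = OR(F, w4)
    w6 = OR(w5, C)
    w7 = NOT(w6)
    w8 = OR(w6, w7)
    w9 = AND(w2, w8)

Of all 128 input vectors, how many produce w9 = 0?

w9 = AND(w2, w8) must be 0, so at least one of w2, w8 is 0.
Enumerating the 128 input combinations, 80 give w9 = 0 and 48 give w9 = 1.

80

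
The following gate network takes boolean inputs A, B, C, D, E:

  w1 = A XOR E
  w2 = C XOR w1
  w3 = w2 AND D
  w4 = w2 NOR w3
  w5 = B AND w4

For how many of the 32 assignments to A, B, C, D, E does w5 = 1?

w5 = B AND w4 must be 1, so both B = 1 and w4 = 1.
w4 = w2 NOR w3 must be 1, so both w2 = 0 and w3 = 0.
w2 = C XOR w1 must be 0, so C and w1 are equal.
Enumerating the 32 input combinations, 8 give w5 = 1 and 24 give w5 = 0.

8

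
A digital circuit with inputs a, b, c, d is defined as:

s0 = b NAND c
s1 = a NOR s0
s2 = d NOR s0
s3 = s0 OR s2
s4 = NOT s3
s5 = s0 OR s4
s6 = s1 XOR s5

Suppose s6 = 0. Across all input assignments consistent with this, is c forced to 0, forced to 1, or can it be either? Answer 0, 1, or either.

1

s6 = s1 XOR s5 must be 0, so s1 and s5 are equal.
Every assignment with s6 = 0 has c = 1; there are 2 such assignment(s).
  a=0, b=1, c=1, d=1
  a=1, b=1, c=1, d=0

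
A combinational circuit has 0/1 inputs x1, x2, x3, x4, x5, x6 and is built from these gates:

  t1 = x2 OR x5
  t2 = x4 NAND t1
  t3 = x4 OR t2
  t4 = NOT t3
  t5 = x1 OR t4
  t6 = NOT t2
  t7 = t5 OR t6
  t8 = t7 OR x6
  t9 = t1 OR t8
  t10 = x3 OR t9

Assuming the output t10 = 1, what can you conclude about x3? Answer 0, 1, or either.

either

Both values of x3 occur among assignments with t10 = 1:
  x3=0: x1=0, x2=0, x3=0, x4=0, x5=0, x6=1
  x3=1: x1=0, x2=0, x3=1, x4=0, x5=0, x6=0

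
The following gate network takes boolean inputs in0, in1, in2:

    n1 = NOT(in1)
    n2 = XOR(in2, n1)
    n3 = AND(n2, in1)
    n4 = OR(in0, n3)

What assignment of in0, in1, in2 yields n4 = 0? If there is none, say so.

in0=0, in1=1, in2=0

n4 = OR(in0, n3) must be 0, so both in0 = 0 and n3 = 0.
n3 = AND(n2, in1) must be 0, so at least one of n2, in1 is 0.
Check with in0=0, in1=1, in2=0:
n1 = NOT(in1) = NOT 1 = 0
n2 = XOR(in2, n1) = XOR(0, 0) = 0
n3 = AND(n2, in1) = AND(0, 1) = 0
n4 = OR(in0, n3) = OR(0, 0) = 0
So n4 = 0 as required.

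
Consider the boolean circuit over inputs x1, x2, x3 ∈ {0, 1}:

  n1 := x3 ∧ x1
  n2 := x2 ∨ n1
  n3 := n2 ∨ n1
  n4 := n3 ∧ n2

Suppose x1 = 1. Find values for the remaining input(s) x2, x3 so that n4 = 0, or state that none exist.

x2=0, x3=0

Check with x1 = 1 and x2=0, x3=0:
n1 = x3 ∧ x1 = 0 ∧ 1 = 0
n2 = x2 ∨ n1 = 0 ∨ 0 = 0
n3 = n2 ∨ n1 = 0 ∨ 0 = 0
n4 = n3 ∧ n2 = 0 ∧ 0 = 0
So n4 = 0.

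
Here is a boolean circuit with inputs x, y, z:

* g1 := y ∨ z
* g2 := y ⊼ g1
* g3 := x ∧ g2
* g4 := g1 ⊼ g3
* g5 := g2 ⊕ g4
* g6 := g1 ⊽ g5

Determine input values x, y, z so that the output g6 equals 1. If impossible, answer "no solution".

x=1, y=0, z=0

Check with x=1, y=0, z=0:
g1 = y ∨ z = 0 ∨ 0 = 0
g2 = y ⊼ g1 = 0 ⊼ 0 = 1
g3 = x ∧ g2 = 1 ∧ 1 = 1
g4 = g1 ⊼ g3 = 0 ⊼ 1 = 1
g5 = g2 ⊕ g4 = 1 ⊕ 1 = 0
g6 = g1 ⊽ g5 = 0 ⊽ 0 = 1
So g6 = 1 as required.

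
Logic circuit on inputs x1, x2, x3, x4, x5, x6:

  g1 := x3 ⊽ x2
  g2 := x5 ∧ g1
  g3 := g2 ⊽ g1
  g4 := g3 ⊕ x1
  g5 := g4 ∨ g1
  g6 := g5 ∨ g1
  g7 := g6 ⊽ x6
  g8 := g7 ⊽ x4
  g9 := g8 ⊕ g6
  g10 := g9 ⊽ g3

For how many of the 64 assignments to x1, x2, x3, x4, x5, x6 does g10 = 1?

8

g10 = g9 ⊽ g3 must be 1, so both g9 = 0 and g3 = 0.
g9 = g8 ⊕ g6 must be 0, so g8 and g6 are equal.
Enumerating the 64 input combinations, 8 give g10 = 1 and 56 give g10 = 0.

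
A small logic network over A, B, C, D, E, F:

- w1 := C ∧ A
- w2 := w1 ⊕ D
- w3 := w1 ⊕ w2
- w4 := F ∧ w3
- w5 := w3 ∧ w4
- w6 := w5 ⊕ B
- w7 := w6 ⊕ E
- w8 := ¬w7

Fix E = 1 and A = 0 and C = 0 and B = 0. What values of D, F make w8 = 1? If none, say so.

w8 = ¬w7 must be 1, so w7 = 0.
w7 = w6 ⊕ E must be 0, so w6 and E are equal.
Check with E = 1 and A = 0 and C = 0 and B = 0 and D=1, F=1:
w1 = C ∧ A = 0 ∧ 0 = 0
w2 = w1 ⊕ D = 0 ⊕ 1 = 1
w3 = w1 ⊕ w2 = 0 ⊕ 1 = 1
w4 = F ∧ w3 = 1 ∧ 1 = 1
w5 = w3 ∧ w4 = 1 ∧ 1 = 1
w6 = w5 ⊕ B = 1 ⊕ 0 = 1
w7 = w6 ⊕ E = 1 ⊕ 1 = 0
w8 = ¬w7 = ¬0 = 1
So w8 = 1.

D=1 F=1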